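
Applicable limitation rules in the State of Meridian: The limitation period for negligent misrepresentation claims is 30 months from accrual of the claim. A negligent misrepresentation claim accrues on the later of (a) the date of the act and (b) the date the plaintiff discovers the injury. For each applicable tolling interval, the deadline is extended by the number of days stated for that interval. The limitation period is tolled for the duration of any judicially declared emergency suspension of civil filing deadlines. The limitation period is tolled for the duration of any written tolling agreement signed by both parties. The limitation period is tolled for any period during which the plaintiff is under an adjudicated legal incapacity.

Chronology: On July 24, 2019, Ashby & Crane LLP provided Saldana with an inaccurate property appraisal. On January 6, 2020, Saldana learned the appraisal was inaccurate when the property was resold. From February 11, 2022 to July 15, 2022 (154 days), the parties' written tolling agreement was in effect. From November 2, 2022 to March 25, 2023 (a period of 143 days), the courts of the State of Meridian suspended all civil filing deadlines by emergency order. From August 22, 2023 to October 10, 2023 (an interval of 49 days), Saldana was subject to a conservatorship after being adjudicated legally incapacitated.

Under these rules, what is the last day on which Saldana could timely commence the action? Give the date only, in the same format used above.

April 29, 2023

The claim accrued on January 6, 2020 — the later of the July 24, 2019 act and the January 6, 2020 discovery.
30 months from January 6, 2020 is July 6, 2022.
The period was tolled for 154 days by the written tolling agreement (February 11, 2022 to July 15, 2022), pushing the deadline to December 7, 2022.
The period was tolled for 143 days by the emergency suspension of filing deadlines (November 2, 2022 to March 25, 2023), pushing the deadline to April 29, 2023.
By the time the plaintiff's legal incapacity began on August 22, 2023, the limitation period had already expired on April 29, 2023; that interval cannot revive it.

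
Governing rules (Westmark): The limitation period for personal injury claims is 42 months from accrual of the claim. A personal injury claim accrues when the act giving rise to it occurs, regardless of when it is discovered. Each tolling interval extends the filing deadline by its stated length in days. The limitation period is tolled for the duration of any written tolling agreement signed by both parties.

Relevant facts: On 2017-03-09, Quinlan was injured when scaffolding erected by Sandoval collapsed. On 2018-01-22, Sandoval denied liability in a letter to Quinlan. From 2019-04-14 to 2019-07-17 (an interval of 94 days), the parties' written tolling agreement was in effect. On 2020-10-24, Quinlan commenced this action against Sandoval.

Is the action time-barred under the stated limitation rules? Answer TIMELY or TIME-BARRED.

The claim accrued on 2017-03-09, when the wrongful act occurred.
Adding the 42 months base period to 2017-03-09 gives a deadline of 2020-09-09, before any tolling.
The period was tolled for 94 days by the written tolling agreement (2019-04-14 to 2019-07-17), pushing the deadline to 2020-12-12.
Nothing else in the chronology tolls or restarts the period.
Quinlan filed on 2020-10-24, before the 2020-12-12 deadline, so the action is timely.

TIMELY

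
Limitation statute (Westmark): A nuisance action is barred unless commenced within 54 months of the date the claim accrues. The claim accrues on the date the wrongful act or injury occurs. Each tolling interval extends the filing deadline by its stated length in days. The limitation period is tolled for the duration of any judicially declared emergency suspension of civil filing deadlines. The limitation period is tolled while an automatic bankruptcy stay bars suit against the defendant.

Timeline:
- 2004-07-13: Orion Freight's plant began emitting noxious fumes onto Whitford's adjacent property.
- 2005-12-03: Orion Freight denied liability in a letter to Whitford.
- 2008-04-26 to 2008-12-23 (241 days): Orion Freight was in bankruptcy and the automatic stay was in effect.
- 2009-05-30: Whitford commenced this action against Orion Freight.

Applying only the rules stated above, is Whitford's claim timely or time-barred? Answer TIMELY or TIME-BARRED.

TIMELY

The claim accrued on 2004-07-13, the date of the act.
54 months from 2004-07-13 is 2009-01-13.
Because the automatic bankruptcy stay ran from 2008-04-26 to 2008-12-23, the deadline is extended by 241 days to 2009-09-11.
Nothing else in the chronology tolls or restarts the period.
The 2009-05-30 filing precedes the 2009-09-11 deadline; the claim is timely.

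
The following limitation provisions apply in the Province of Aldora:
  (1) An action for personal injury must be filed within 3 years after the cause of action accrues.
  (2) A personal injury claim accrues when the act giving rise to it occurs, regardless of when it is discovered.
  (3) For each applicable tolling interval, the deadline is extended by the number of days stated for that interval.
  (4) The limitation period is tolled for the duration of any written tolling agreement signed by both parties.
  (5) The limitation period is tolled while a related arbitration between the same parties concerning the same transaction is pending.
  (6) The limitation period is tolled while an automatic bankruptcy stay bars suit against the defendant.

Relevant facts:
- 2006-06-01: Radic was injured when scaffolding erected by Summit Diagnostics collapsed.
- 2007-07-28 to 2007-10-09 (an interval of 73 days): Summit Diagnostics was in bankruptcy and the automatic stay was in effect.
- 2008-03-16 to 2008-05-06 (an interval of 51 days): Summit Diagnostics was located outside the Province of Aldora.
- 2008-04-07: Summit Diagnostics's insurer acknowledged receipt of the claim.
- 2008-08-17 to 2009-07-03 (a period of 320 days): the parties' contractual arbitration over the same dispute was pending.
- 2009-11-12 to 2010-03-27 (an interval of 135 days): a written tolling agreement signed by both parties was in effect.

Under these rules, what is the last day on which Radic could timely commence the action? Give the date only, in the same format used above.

The cause of action accrued on 2006-06-01, the date of the act.
The untolled deadline — 3 years after 2006-06-01 — is 2009-06-01.
The period was tolled for 73 days by the automatic bankruptcy stay (2007-07-28 to 2007-10-09), pushing the deadline to 2009-08-13.
The period was tolled for 320 days by the pending related arbitration (2008-08-17 to 2009-07-03), pushing the deadline to 2010-06-29.
The period was tolled for 135 days by the written tolling agreement (2009-11-12 to 2010-03-27), pushing the deadline to 2010-11-11.
No stated provision tolls the period for the defendant's absence, so the interval from 2008-03-16 to 2008-05-06 has no effect on the deadline.
None of the other events listed affects the running of the period under the stated rules.

2010-11-11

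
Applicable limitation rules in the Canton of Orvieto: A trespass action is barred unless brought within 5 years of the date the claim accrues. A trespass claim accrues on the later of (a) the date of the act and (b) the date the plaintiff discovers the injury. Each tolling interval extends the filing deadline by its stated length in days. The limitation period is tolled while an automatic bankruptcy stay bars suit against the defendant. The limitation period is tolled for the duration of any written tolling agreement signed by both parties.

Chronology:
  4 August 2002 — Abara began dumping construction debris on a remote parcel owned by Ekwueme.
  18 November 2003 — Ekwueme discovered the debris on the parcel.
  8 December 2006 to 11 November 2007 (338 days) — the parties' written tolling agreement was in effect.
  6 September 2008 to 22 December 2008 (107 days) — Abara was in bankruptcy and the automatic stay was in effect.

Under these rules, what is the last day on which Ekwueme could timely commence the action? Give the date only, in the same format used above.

The claim accrued on 18 November 2003 — the later of the 4 August 2002 act and the 18 November 2003 discovery.
5 years from 18 November 2003 is 18 November 2008.
The written tolling agreement from 8 December 2006 to 11 November 2007 tolled the period for 338 days, extending the deadline to 22 October 2009.
The period was tolled for 107 days by the automatic bankruptcy stay (6 September 2008 to 22 December 2008), pushing the deadline to 6 February 2010.

6 February 2010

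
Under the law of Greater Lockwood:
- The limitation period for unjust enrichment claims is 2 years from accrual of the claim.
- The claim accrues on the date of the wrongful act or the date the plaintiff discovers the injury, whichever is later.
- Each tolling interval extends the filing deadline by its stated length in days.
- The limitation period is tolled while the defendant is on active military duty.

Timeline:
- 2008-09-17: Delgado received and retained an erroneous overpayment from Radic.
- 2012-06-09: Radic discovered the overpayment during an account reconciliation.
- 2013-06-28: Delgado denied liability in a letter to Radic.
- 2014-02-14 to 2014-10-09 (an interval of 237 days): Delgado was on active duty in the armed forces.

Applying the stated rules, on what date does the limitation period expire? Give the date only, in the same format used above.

2015-02-01

Taking the later of the act (2008-09-17) and discovery (2012-06-09), the claim accrued on 2012-06-09.
Adding the 2 years base period to 2012-06-09 gives a deadline of 2014-06-09, before any tolling.
The period was tolled for 237 days by the defendant's active military service (2014-02-14 to 2014-10-09), pushing the deadline to 2015-02-01.
The other events in the timeline have no effect on the limitation period under the stated rules.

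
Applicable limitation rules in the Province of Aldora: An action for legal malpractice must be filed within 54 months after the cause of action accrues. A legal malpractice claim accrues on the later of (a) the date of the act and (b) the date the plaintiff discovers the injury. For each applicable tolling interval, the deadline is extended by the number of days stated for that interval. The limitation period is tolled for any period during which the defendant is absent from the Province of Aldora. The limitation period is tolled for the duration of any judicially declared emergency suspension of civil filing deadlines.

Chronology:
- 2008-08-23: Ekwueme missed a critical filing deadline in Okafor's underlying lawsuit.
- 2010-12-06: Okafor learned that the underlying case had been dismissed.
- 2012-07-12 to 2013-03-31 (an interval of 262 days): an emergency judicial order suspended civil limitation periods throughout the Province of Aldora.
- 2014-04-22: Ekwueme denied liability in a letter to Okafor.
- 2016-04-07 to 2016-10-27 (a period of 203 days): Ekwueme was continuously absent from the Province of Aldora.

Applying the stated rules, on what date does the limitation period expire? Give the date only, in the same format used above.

Taking the later of the act (2008-08-23) and discovery (2010-12-06), the claim accrued on 2010-12-06.
Adding the 54 months base period to 2010-12-06 gives a deadline of 2015-06-06, before any tolling.
The period was tolled for 262 days by the emergency suspension of filing deadlines (2012-07-12 to 2013-03-31), pushing the deadline to 2016-02-23.
By the time the defendant's absence from the jurisdiction began on 2016-04-07, the limitation period had already expired on 2016-02-23; that interval cannot revive it.
Nothing else in the chronology tolls or restarts the period.

2016-02-23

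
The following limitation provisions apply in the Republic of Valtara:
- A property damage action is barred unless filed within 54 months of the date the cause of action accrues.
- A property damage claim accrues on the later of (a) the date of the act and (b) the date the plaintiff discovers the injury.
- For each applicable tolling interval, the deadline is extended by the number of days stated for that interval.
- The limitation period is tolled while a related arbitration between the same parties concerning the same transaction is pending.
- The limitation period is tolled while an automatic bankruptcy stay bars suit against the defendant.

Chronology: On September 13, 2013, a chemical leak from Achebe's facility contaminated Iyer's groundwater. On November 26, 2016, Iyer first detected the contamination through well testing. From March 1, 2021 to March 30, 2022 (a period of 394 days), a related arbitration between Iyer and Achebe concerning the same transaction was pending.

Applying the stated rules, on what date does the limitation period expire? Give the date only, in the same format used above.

The claim accrued on November 26, 2016 — the later of the September 13, 2013 act and the November 26, 2016 discovery.
54 months from November 26, 2016 is May 26, 2021.
Because the pending related arbitration ran from March 1, 2021 to March 30, 2022, the deadline is extended by 394 days to June 24, 2022.

June 24, 2022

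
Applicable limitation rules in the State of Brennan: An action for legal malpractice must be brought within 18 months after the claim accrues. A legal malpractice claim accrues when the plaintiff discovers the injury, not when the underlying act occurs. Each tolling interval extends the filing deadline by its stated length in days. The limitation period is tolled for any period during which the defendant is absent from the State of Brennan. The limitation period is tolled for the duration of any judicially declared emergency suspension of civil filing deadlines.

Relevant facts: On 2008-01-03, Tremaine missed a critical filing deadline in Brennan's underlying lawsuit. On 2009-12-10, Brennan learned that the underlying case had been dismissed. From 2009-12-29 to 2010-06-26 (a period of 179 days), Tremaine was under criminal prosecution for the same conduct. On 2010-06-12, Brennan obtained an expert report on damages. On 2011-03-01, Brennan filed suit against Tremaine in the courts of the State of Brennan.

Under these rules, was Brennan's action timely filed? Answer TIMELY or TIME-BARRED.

The claim did not accrue until Brennan discovered the injury on 2009-12-10; the 2008-01-03 act date does not start the clock under the stated rule.
The untolled deadline — 18 months after 2009-12-10 — is 2011-06-10.
Although a criminal prosecution ran from 2009-12-29 to 2010-06-26, the stated rules do not make that a tolling event, so it is disregarded.
None of the other events listed affects the running of the period under the stated rules.
Filing on 2011-03-01 beat the 2011-06-10 deadline — the action is timely.

TIMELY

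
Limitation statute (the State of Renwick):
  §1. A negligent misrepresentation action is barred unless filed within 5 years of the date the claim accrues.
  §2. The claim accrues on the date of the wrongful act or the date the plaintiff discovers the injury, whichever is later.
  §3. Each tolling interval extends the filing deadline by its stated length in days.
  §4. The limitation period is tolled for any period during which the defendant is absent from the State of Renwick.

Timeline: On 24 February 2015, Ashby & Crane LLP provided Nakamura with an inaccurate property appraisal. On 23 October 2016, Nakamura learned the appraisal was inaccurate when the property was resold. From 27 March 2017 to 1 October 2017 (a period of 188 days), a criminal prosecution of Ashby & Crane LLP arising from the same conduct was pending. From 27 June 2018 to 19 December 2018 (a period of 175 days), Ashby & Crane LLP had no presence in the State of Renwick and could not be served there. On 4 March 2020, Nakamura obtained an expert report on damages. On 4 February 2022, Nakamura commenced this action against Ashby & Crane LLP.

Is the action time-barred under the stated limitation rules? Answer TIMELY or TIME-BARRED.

The claim accrued on 23 October 2016 — the later of the 24 February 2015 act and the 23 October 2016 discovery.
Adding the 5 years base period to 23 October 2016 gives a deadline of 23 October 2021, before any tolling.
Because the defendant's absence from the jurisdiction ran from 27 June 2018 to 19 December 2018, the deadline is extended by 175 days to 16 April 2022.
The pending criminal prosecution from 27 March 2017 to 1 October 2017 does not toll the period, because no stated rule makes a criminal prosecution a tolling event.
Nothing else in the chronology tolls or restarts the period.
Nakamura filed on 4 February 2022, before the 16 April 2022 deadline, so the action is timely.

TIMELY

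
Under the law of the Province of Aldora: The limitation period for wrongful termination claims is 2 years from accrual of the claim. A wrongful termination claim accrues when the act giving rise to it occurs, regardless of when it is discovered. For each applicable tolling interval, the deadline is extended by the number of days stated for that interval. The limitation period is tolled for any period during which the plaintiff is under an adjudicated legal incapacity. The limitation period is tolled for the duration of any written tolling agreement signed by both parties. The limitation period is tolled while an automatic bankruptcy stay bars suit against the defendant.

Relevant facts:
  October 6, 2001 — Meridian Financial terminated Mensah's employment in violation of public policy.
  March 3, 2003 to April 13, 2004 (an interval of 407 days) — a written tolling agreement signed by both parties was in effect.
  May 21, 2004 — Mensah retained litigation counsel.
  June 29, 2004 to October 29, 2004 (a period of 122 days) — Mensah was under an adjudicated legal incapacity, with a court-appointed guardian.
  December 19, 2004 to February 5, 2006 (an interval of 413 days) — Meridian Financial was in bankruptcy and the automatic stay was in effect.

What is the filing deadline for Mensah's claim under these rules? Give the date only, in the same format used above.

The claim accrued on October 6, 2001, the date of the act.
Adding the 2 years base period to October 6, 2001 gives a deadline of October 6, 2003, before any tolling.
The period was tolled for 407 days by the written tolling agreement (March 3, 2003 to April 13, 2004), pushing the deadline to November 16, 2004.
Because the plaintiff's legal incapacity ran from June 29, 2004 to October 29, 2004, the deadline is extended by 122 days to March 18, 2005.
Because the automatic bankruptcy stay ran from December 19, 2004 to February 5, 2006, the deadline is extended by 413 days to May 5, 2006.
The other events in the timeline have no effect on the limitation period under the stated rules.

May 5, 2006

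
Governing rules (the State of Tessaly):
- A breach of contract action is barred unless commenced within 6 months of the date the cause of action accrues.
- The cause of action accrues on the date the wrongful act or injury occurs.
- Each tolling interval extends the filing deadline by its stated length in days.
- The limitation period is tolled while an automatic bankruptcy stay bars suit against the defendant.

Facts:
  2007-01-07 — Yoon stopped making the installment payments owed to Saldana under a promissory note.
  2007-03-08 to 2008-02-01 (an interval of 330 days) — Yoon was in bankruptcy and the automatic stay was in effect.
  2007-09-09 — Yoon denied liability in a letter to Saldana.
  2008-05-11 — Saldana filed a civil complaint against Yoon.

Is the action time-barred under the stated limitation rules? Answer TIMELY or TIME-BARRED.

TIMELY

The claim accrued on 2007-01-07, when the wrongful act occurred.
The untolled deadline — 6 months after 2007-01-07 — is 2007-07-07.
The automatic bankruptcy stay from 2007-03-08 to 2008-02-01 tolled the period for 330 days, extending the deadline to 2008-06-01.
Nothing else in the chronology tolls or restarts the period.
The 2008-05-11 filing precedes the 2008-06-01 deadline; the claim is timely.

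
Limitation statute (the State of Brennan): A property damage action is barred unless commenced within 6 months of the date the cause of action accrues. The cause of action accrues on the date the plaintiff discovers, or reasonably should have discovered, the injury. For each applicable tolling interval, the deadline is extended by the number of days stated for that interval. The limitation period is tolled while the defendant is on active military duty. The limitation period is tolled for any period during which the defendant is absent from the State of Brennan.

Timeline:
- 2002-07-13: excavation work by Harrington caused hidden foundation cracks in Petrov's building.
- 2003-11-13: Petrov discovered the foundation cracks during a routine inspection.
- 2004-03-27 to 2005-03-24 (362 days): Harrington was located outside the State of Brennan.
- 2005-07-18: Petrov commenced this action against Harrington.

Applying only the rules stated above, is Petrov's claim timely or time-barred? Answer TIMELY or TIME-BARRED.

TIME-BARRED

Accrual is tied to discovery, so the period began on 2003-11-13 rather than on 2002-07-13 when the act occurred.
Adding the 6 months base period to 2003-11-13 gives a deadline of 2004-05-13, before any tolling.
The period was tolled for 362 days by the defendant's absence from the jurisdiction (2004-03-27 to 2005-03-24), pushing the deadline to 2005-05-10.
The 2005-07-18 filing falls after the 2005-05-10 deadline; the claim is time-barred.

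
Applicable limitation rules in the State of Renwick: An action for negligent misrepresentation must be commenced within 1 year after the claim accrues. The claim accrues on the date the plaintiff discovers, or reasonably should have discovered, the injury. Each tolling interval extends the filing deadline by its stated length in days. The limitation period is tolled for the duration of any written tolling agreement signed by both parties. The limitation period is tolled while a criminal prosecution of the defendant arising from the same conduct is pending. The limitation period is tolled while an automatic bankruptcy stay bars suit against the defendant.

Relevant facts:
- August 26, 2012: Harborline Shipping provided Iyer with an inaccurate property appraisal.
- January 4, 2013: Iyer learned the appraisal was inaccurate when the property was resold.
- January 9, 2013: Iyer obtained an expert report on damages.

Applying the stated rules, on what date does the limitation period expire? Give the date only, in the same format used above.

January 4, 2014

Under the discovery rule, the claim accrued on January 4, 2013, when Iyer discovered the injury — not on the August 26, 2012 date of the underlying act.
Adding the 1 year base period to January 4, 2013 gives a deadline of January 4, 2014, before any tolling.
The other events in the timeline have no effect on the limitation period under the stated rules.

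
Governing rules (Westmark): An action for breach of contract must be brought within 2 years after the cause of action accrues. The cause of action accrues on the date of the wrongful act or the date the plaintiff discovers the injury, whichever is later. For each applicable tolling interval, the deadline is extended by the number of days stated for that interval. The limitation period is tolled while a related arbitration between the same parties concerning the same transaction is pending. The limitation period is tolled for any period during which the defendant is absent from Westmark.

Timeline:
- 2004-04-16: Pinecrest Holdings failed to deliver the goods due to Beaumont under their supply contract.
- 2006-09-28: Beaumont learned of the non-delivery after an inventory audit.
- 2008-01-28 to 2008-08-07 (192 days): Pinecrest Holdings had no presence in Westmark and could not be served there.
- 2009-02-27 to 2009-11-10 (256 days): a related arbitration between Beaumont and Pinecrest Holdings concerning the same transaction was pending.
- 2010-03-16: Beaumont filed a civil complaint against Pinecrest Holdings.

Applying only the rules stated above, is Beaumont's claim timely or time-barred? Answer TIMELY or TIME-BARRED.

TIME-BARRED

The claim accrued on 2006-09-28 — the later of the 2004-04-16 act and the 2006-09-28 discovery.
Adding the 2 years base period to 2006-09-28 gives a deadline of 2008-09-28, before any tolling.
Because the defendant's absence from the jurisdiction ran from 2008-01-28 to 2008-08-07, the deadline is extended by 192 days to 2009-04-08.
The pending related arbitration from 2009-02-27 to 2009-11-10 tolled the period for 256 days, extending the deadline to 2009-12-20.
The 2010-03-16 filing falls after the 2009-12-20 deadline; the claim is time-barred.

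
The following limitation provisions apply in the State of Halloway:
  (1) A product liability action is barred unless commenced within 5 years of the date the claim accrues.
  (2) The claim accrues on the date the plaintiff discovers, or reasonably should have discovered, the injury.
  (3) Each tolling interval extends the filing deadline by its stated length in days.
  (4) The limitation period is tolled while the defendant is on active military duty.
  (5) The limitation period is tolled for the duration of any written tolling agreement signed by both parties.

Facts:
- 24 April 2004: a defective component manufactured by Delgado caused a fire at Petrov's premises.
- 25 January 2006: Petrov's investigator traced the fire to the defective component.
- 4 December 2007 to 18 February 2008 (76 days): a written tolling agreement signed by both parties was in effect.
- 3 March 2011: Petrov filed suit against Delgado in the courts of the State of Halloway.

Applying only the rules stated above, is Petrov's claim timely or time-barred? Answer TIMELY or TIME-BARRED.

Under the discovery rule, the claim accrued on 25 January 2006, when Petrov discovered the injury — not on the 24 April 2004 date of the underlying act.
Adding the 5 years base period to 25 January 2006 gives a deadline of 25 January 2011, before any tolling.
Because the written tolling agreement ran from 4 December 2007 to 18 February 2008, the deadline is extended by 76 days to 11 April 2011.
Filing on 3 March 2011 beat the 11 April 2011 deadline — the action is timely.

TIMELY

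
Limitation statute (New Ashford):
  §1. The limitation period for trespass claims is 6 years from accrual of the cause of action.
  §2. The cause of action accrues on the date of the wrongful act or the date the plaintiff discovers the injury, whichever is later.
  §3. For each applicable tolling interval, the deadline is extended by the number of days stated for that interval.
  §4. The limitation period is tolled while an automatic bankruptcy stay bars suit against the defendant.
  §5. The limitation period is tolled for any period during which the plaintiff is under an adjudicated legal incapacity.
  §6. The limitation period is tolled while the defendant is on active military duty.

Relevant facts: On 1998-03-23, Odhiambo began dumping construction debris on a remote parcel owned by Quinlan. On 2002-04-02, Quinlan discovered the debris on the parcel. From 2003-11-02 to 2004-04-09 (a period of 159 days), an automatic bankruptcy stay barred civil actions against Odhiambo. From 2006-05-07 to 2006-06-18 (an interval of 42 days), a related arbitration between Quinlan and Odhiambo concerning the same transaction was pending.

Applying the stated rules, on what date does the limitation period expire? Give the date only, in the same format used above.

Taking the later of the act (1998-03-23) and discovery (2002-04-02), the claim accrued on 2002-04-02.
Adding the 6 years base period to 2002-04-02 gives a deadline of 2008-04-02, before any tolling.
The automatic bankruptcy stay from 2003-11-02 to 2004-04-09 tolled the period for 159 days, extending the deadline to 2008-09-08.
No stated provision tolls the period for a pending arbitration, so the interval from 2006-05-07 to 2006-06-18 has no effect on the deadline.

2008-09-08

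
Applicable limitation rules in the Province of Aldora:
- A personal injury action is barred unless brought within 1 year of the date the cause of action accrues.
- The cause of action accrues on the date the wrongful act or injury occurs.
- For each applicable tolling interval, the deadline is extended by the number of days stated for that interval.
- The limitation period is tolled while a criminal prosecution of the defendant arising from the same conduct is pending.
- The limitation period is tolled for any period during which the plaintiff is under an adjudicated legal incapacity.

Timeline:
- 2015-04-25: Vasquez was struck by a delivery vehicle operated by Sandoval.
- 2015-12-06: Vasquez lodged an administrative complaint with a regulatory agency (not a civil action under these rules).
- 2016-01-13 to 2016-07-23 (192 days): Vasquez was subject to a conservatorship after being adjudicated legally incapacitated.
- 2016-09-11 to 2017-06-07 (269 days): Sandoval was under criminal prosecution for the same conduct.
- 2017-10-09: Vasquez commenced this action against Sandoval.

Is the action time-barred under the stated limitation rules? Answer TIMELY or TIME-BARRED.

TIME-BARRED

The claim accrued on 2015-04-25, when the wrongful act occurred.
1 year from 2015-04-25 is 2016-04-25.
The period was tolled for 192 days by the plaintiff's legal incapacity (2016-01-13 to 2016-07-23), pushing the deadline to 2016-11-03.
The pending criminal prosecution from 2016-09-11 to 2017-06-07 tolled the period for 269 days, extending the deadline to 2017-07-30.
Nothing else in the chronology tolls or restarts the period.
Vasquez filed on 2017-10-09, after the 2017-07-30 deadline, so the action is time-barred.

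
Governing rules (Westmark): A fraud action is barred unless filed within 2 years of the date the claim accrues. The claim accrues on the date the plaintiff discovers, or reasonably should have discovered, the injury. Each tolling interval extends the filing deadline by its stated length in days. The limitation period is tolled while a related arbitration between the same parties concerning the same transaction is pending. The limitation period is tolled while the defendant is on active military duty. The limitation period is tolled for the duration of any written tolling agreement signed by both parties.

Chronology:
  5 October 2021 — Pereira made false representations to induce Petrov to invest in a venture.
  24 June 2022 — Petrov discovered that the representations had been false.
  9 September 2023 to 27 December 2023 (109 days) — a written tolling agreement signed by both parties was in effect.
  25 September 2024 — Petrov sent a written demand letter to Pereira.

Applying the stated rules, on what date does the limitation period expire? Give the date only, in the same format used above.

11 October 2024

Under the discovery rule, the claim accrued on 24 June 2022, when Petrov discovered the injury — not on the 5 October 2021 date of the underlying act.
The untolled deadline — 2 years after 24 June 2022 — is 24 June 2024.
Because the written tolling agreement ran from 9 September 2023 to 27 December 2023, the deadline is extended by 109 days to 11 October 2024.
The other events in the timeline have no effect on the limitation period under the stated rules.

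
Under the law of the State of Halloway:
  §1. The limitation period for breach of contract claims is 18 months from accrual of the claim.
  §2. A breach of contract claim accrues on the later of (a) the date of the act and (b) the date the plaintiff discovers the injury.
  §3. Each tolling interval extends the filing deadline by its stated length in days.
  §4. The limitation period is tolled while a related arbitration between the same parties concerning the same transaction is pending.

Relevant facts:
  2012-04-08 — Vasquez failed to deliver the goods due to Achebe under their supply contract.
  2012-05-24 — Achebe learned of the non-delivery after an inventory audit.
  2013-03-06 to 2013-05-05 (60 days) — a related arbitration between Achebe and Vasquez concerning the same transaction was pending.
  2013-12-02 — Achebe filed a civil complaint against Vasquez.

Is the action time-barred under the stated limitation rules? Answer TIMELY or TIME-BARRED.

Taking the later of the act (2012-04-08) and discovery (2012-05-24), the claim accrued on 2012-05-24.
18 months from 2012-05-24 is 2013-11-24.
The period was tolled for 60 days by the pending related arbitration (2013-03-06 to 2013-05-05), pushing the deadline to 2014-01-23.
Achebe filed on 2013-12-02, before the 2014-01-23 deadline, so the action is timely.

TIMELY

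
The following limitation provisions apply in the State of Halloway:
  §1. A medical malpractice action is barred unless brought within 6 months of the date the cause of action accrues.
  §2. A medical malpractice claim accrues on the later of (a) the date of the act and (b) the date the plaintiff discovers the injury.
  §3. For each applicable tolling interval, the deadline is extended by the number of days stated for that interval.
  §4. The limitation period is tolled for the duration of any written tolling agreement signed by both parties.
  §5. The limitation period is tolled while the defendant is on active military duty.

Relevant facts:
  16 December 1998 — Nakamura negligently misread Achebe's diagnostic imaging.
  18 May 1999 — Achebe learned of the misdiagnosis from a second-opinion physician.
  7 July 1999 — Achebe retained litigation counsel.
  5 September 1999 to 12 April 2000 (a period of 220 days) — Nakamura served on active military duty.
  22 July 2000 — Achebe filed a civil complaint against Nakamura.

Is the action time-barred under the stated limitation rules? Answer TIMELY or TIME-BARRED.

Because discovery on 18 May 1999 post-dates the 16 December 1998 act, accrual under the later-of rule falls on 18 May 1999.
6 months from 18 May 1999 is 18 November 1999.
The defendant's active military service from 5 September 1999 to 12 April 2000 tolled the period for 220 days, extending the deadline to 25 June 2000.
Nothing else in the chronology tolls or restarts the period.
Filing on 22 July 2000 missed the 25 June 2000 deadline — the action is time-barred.

TIME-BARRED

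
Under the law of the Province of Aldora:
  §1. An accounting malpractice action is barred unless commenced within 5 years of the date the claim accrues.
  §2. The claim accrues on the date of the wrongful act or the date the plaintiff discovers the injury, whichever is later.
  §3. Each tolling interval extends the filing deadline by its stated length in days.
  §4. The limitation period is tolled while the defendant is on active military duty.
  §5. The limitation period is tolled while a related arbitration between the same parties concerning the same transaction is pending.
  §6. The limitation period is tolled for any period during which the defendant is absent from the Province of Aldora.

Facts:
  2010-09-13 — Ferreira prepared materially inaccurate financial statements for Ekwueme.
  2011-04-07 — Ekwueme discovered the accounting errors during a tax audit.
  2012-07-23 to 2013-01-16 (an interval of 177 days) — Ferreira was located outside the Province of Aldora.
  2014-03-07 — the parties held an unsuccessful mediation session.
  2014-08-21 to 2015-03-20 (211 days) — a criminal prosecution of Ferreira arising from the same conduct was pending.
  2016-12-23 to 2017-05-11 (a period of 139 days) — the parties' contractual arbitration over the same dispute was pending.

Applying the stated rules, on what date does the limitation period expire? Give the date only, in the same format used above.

Taking the later of the act (2010-09-13) and discovery (2011-04-07), the claim accrued on 2011-04-07.
The untolled deadline — 5 years after 2011-04-07 — is 2016-04-07.
Because the defendant's absence from the jurisdiction ran from 2012-07-23 to 2013-01-16, the deadline is extended by 177 days to 2016-10-01.
The pending related arbitration from 2016-12-23 to 2017-05-11 began after the period had already run on 2016-10-01, so it has no tolling effect.
No stated provision tolls the period for a criminal prosecution, so the interval from 2014-08-21 to 2015-03-20 has no effect on the deadline.
The other events in the timeline have no effect on the limitation period under the stated rules.

2016-10-01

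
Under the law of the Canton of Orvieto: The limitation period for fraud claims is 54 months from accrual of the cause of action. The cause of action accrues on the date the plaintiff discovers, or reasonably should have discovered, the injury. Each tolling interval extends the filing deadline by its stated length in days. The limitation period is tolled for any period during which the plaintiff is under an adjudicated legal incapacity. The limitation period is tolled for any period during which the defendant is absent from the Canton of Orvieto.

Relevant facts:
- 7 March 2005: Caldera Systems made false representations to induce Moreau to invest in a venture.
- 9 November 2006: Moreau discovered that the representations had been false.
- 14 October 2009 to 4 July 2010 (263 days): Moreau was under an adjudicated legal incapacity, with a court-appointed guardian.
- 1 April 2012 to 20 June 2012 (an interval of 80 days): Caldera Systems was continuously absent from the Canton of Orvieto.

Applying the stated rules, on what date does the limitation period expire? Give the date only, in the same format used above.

27 January 2012

Accrual is tied to discovery, so the period began on 9 November 2006 rather than on 7 March 2005 when the act occurred.
54 months from 9 November 2006 is 9 May 2011.
The plaintiff's legal incapacity from 14 October 2009 to 4 July 2010 tolled the period for 263 days, extending the deadline to 27 January 2012.
The defendant's absence from the jurisdiction from 1 April 2012 to 20 June 2012 began after the period had already run on 27 January 2012, so it has no tolling effect.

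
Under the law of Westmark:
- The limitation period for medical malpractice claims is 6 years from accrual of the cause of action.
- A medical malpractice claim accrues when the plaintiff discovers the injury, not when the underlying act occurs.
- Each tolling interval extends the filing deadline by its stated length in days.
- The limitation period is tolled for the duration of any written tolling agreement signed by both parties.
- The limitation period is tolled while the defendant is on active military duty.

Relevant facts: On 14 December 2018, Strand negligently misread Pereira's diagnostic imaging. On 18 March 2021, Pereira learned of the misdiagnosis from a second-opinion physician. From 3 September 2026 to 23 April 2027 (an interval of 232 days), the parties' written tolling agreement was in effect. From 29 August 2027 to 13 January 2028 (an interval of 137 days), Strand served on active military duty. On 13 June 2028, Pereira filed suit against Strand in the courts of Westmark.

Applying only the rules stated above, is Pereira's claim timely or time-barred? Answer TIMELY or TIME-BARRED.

TIME-BARRED

Accrual is tied to discovery, so the period began on 18 March 2021 rather than on 14 December 2018 when the act occurred.
The untolled deadline — 6 years after 18 March 2021 — is 18 March 2027.
The period was tolled for 232 days by the written tolling agreement (3 September 2026 to 23 April 2027), pushing the deadline to 5 November 2027.
The defendant's active military service from 29 August 2027 to 13 January 2028 tolled the period for 137 days, extending the deadline to 21 March 2028.
The 13 June 2028 filing falls after the 21 March 2028 deadline; the claim is time-barred.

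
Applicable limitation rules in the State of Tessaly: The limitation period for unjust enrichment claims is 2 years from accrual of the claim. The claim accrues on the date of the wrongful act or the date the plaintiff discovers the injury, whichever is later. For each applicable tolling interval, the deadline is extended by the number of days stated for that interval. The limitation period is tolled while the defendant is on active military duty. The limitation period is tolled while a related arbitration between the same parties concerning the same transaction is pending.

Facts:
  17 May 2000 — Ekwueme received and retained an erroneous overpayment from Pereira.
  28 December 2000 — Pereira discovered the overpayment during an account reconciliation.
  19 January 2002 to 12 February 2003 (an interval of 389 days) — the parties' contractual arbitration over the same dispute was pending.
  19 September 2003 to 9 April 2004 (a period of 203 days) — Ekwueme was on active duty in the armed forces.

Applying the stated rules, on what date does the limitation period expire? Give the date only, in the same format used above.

11 August 2004

Because discovery on 28 December 2000 post-dates the 17 May 2000 act, accrual under the later-of rule falls on 28 December 2000.
Adding the 2 years base period to 28 December 2000 gives a deadline of 28 December 2002, before any tolling.
The period was tolled for 389 days by the pending related arbitration (19 January 2002 to 12 February 2003), pushing the deadline to 21 January 2004.
The defendant's active military service from 19 September 2003 to 9 April 2004 tolled the period for 203 days, extending the deadline to 11 August 2004.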